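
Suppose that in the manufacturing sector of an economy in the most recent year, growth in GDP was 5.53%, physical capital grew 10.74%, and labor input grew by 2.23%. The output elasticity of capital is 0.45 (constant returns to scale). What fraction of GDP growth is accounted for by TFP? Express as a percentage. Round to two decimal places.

Labor's share = 1 − 0.45 = 0.55.
Physical capital: 0.45 × 10.74 = 4.833 pp.
Labor input: 0.55 × 2.23 = 1.2265 pp.
TFP growth = 5.53 − 6.0595 = -0.5295%.
TFP share of growth = -0.5295 / 5.53 × 100 = -9.575%.

-9.58%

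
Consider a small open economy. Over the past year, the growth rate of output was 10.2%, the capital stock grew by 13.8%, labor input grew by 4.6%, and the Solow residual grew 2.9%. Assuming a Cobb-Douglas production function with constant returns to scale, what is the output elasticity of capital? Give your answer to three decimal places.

The output elasticity of capital is 0.293.

gY = gA + α·gK + (1−α)·gL, so gY − gA − gL = α(gK − gL).
10.2 − 2.9 − 4.6 = α × (13.8 − 4.6).
2.7 = 9.2 α, so α = 0.29348.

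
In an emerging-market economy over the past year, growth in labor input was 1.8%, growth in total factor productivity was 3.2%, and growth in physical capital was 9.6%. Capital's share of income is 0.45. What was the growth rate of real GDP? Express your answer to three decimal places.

Labor's share = 1 − 0.45 = 0.55.
Physical capital: 0.45 × 9.6 = 4.32 pp.
Labor input: 0.55 × 1.8 = 0.99 pp.
Output growth = 3.2 + 5.31 = 8.51%.

Real GDP growth was 8.510%.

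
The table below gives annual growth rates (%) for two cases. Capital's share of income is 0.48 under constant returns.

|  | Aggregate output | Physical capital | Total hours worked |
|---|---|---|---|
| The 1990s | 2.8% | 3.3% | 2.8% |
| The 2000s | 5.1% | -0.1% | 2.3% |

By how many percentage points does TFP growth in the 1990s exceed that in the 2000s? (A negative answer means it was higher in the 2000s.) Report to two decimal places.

-4.19 percentage points

Labor's share = 1 − 0.48 = 0.52.
The 1990s: TFP = 2.8 − 1.584 − 1.456 = -0.24%.
The 2000s: TFP = 5.1 + 0.048 − 1.196 = 3.952%.
Difference = -0.24 − (3.952) = -4.192 pp.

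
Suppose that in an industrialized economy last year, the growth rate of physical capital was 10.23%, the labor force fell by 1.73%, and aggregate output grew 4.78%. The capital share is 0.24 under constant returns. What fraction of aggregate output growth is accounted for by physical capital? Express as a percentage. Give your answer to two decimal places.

51.36%

Physical capital contributed 0.24 × 10.23 = 2.4552 pp.
Share of growth = 2.4552 / 4.78 × 100 = 51.364%.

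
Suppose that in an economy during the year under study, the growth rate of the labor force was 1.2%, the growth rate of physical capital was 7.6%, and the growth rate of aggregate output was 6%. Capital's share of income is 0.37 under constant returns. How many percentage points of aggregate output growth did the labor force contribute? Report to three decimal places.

Labor's share = 1 − 0.37 = 0.63.
Contribution = share × growth = 0.63 × 1.2 = 0.756 pp.

0.756 pp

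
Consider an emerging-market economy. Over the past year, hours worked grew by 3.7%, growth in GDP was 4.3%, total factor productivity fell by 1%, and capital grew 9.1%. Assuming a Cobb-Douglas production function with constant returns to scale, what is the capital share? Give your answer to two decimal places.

gY = gA + α·gK + (1−α)·gL, so gY − gA − gL = α(gK − gL).
4.3 + 1 − 3.7 = α × (9.1 − 3.7).
1.6 = 5.4 α, so α = 0.2963.

The capital share is 0.30.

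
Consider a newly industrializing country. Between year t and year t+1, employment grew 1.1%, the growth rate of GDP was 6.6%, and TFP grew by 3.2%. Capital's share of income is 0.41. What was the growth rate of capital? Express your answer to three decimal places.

Labor's share = 1 − 0.41 = 0.59.
gY = gA + 0.59×1.1 + 0.41×g.
0.41×g = 6.6 − 3.2 − 0.649 = 2.751.
g = 2.751 / 0.41 = 6.70976%.

6.710%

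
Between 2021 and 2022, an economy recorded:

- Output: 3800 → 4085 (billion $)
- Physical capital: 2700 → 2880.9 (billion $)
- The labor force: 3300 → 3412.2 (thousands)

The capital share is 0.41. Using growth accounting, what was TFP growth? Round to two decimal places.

TFP growth was 2.75%.

Output growth = (4085 − 3800) / 3800 = 7.5%.
Physical capital growth = (2880.9 − 2700) / 2700 = 6.7%.
The labor force growth = (3412.2 − 3300) / 3300 = 3.4%.
Labor's share = 1 − 0.41 = 0.59.
Physical capital: 0.41 × 6.7 = 2.747 pp.
The labor force: 0.59 × 3.4 = 2.006 pp.
TFP growth = 7.5 − 4.753 = 2.747%.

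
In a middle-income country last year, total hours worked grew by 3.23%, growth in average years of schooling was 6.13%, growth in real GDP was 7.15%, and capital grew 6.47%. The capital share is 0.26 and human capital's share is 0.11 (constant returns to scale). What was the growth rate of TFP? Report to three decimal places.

2.759%

Labor's share = 1 − 0.26 − 0.11 = 0.63.
Capital: 0.26 × 6.47 = 1.6822 pp.
Average years of schooling: 0.11 × 6.13 = 0.6743 pp.
Total hours worked: 0.63 × 3.23 = 2.0349 pp.
TFP growth = 7.15 − 4.3914 = 2.7586%.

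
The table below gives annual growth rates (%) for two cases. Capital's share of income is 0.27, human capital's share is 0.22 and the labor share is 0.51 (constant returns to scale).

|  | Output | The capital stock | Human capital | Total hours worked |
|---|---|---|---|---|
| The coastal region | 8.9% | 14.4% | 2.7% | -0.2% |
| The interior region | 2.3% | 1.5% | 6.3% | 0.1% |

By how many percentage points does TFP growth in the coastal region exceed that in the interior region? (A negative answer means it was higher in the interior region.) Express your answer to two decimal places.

Labor's share = 1 − 0.27 − 0.22 = 0.51.
The coastal region: TFP = 8.9 − 3.888 − 0.594 + 0.102 = 4.52%.
The interior region: TFP = 2.3 − 0.405 − 1.386 − 0.051 = 0.458%.
Difference = 4.52 − (0.458) = 4.062 pp.

4.06 percentage points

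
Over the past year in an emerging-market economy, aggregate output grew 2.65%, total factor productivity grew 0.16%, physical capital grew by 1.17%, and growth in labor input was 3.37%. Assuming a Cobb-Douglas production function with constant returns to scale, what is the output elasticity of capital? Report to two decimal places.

α = 0.40

gY = gA + α·gK + (1−α)·gL, so gY − gA − gL = α(gK − gL).
2.65 − 0.16 − 3.37 = α × (1.17 − 3.37).
-0.88 = -2.2 α, so α = 0.4.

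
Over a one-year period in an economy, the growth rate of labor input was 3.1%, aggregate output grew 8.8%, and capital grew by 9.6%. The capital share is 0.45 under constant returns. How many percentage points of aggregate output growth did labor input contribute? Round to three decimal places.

1.705

Labor's share = 1 − 0.45 = 0.55.
Contribution = share × growth = 0.55 × 3.1 = 1.705 pp.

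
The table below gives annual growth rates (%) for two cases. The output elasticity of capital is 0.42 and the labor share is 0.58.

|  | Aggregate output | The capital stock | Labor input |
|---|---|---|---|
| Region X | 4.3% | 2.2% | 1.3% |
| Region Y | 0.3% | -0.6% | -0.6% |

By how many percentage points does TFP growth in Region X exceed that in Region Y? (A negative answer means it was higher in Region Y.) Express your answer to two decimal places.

Labor's share = 1 − 0.42 = 0.58.
Region X: TFP = 4.3 − 0.924 − 0.754 = 2.622%.
Region Y: TFP = 0.3 + 0.252 + 0.348 = 0.9%.
Difference = 2.622 − (0.9) = 1.722 pp.

1.72 percentage points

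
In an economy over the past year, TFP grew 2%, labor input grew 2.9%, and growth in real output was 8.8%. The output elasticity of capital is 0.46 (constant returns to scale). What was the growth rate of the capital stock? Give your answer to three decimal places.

11.378%

Labor's share = 1 − 0.46 = 0.54.
gY = gA + 0.54×2.9 + 0.46×g.
0.46×g = 8.8 − 2 − 1.566 = 5.234.
g = 5.234 / 0.46 = 11.37826%.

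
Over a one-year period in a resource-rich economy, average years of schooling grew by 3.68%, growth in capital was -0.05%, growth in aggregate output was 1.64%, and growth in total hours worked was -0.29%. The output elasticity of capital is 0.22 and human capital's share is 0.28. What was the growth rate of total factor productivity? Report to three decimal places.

Total factor productivity growth was 0.766%.

Labor's share = 1 − 0.22 − 0.28 = 0.5.
Capital: 0.22 × (-0.05) = -0.011 pp.
Average years of schooling: 0.28 × 3.68 = 1.0304 pp.
Total hours worked: 0.5 × (-0.29) = -0.145 pp.
TFP growth = 1.64 − 0.8744 = 0.7656%.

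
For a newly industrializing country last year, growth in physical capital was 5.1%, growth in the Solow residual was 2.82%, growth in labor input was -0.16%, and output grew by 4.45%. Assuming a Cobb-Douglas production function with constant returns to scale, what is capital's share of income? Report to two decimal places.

gY = gA + α·gK + (1−α)·gL, so gY − gA − gL = α(gK − gL).
4.45 − 2.82 + 0.16 = α × (5.1 − (-0.16)).
1.79 = 5.26 α, so α = 0.3403.

α = 0.34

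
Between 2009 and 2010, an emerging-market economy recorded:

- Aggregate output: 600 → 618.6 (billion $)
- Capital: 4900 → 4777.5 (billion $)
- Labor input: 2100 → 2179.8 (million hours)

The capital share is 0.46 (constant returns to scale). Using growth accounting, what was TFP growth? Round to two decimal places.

Aggregate output growth = (618.6 − 600) / 600 = 3.1%.
Capital growth = (4777.5 − 4900) / 4900 = -2.5%.
Labor input growth = (2179.8 − 2100) / 2100 = 3.8%.
Labor's share = 1 − 0.46 = 0.54.
Capital: 0.46 × (-2.5) = -1.15 pp.
Labor input: 0.54 × 3.8 = 2.052 pp.
TFP growth = 3.1 − 0.902 = 2.198%.

TFP growth was 2.20%.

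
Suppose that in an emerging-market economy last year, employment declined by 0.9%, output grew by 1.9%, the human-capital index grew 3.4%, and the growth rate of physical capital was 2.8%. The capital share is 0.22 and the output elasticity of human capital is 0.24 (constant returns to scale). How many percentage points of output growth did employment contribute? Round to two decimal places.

-0.49 percentage points

Labor's share = 1 − 0.22 − 0.24 = 0.54.
Contribution = share × growth = 0.54 × (-0.9) = -0.486 pp.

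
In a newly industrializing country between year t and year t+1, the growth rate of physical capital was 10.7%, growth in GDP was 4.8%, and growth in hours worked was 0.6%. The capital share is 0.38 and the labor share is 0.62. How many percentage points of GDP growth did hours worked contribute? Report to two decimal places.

0.37

Labor's share = 1 − 0.38 = 0.62.
Contribution = share × growth = 0.62 × 0.6 = 0.372 pp.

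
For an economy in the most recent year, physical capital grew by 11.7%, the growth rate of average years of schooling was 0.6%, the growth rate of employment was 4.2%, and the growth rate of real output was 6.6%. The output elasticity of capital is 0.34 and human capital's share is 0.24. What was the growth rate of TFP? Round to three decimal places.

0.714%

Labor's share = 1 − 0.34 − 0.24 = 0.42.
Physical capital: 0.34 × 11.7 = 3.978 pp.
Average years of schooling: 0.24 × 0.6 = 0.144 pp.
Employment: 0.42 × 4.2 = 1.764 pp.
TFP growth = 6.6 − 5.886 = 0.714%.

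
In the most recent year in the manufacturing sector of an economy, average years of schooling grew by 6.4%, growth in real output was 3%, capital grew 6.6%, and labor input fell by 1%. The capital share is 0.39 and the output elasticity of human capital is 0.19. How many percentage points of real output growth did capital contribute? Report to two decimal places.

Contribution = share × growth = 0.39 × 6.6 = 2.574 pp.

2.57 percentage points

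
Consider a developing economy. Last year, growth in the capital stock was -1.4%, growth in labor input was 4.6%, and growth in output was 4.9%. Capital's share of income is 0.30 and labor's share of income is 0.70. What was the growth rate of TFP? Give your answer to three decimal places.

2.100%

Labor's share = 1 − 0.3 = 0.7.
The capital stock: 0.3 × (-1.4) = -0.42 pp.
Labor input: 0.7 × 4.6 = 3.22 pp.
TFP growth = 4.9 − 2.8 = 2.1%.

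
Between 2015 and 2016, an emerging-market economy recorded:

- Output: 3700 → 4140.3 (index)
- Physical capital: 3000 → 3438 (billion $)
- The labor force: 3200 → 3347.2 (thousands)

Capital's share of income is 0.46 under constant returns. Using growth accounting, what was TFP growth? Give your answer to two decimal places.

TFP growth was 2.70%.

Output growth = (4140.3 − 3700) / 3700 = 11.9%.
Physical capital growth = (3438 − 3000) / 3000 = 14.6%.
The labor force growth = (3347.2 − 3200) / 3200 = 4.6%.
Labor's share = 1 − 0.46 = 0.54.
Physical capital: 0.46 × 14.6 = 6.716 pp.
The labor force: 0.54 × 4.6 = 2.484 pp.
TFP growth = 11.9 − 9.2 = 2.7%.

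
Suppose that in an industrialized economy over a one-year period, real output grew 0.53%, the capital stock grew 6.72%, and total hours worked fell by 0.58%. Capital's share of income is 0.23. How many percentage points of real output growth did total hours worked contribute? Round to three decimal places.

-0.447

Labor's share = 1 − 0.23 = 0.77.
Contribution = share × growth = 0.77 × (-0.58) = -0.4466 pp.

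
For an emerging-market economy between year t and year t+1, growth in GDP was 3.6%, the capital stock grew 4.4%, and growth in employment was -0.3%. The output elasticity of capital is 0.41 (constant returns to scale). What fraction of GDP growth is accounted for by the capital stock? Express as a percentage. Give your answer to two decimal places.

50.11%

The capital stock contributed 0.41 × 4.4 = 1.804 pp.
Share of growth = 1.804 / 3.6 × 100 = 50.1111%.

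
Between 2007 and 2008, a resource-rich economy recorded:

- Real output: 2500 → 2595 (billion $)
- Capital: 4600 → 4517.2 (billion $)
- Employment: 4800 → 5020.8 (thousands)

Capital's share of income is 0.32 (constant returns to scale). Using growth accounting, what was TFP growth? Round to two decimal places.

Real output growth = (2595 − 2500) / 2500 = 3.8%.
Capital growth = (4517.2 − 4600) / 4600 = -1.8%.
Employment growth = (5020.8 − 4800) / 4800 = 4.6%.
Labor's share = 1 − 0.32 = 0.68.
Capital: 0.32 × (-1.8) = -0.576 pp.
Employment: 0.68 × 4.6 = 3.128 pp.
TFP growth = 3.8 − 2.552 = 1.248%.

1.25%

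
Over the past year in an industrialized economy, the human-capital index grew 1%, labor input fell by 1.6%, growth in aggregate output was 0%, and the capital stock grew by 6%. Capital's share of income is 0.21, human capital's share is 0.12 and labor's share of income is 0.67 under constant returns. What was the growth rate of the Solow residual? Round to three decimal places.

Labor's share = 1 − 0.21 − 0.12 = 0.67.
The capital stock: 0.21 × 6 = 1.26 pp.
The human-capital index: 0.12 × 1 = 0.12 pp.
Labor input: 0.67 × (-1.6) = -1.072 pp.
TFP growth = 0 − 0.308 = -0.308%.

-0.308%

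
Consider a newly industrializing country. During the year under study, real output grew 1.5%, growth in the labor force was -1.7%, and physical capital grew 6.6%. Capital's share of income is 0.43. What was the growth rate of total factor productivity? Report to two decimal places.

Labor's share = 1 − 0.43 = 0.57.
Physical capital: 0.43 × 6.6 = 2.838 pp.
The labor force: 0.57 × (-1.7) = -0.969 pp.
TFP growth = 1.5 − 1.869 = -0.369%.

-0.37%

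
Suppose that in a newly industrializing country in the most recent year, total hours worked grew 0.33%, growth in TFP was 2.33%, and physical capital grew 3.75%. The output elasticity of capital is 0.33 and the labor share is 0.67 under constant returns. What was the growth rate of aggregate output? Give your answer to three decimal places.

Labor's share = 1 − 0.33 = 0.67.
Physical capital: 0.33 × 3.75 = 1.2375 pp.
Total hours worked: 0.67 × 0.33 = 0.2211 pp.
Output growth = 2.33 + 1.4586 = 3.7886%.

3.789%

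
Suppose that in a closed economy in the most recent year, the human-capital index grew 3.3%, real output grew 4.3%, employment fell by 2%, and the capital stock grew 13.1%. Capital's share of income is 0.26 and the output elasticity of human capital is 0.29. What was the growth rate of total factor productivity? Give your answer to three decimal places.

Labor's share = 1 − 0.26 − 0.29 = 0.45.
The capital stock: 0.26 × 13.1 = 3.406 pp.
The human-capital index: 0.29 × 3.3 = 0.957 pp.
Employment: 0.45 × (-2) = -0.9 pp.
TFP growth = 4.3 − 3.463 = 0.837%.

0.837%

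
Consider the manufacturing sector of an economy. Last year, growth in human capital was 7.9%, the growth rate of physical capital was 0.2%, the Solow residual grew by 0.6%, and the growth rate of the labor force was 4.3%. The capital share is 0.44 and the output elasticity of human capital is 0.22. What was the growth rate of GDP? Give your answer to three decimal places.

Labor's share = 1 − 0.44 − 0.22 = 0.34.
Physical capital: 0.44 × 0.2 = 0.088 pp.
Human capital: 0.22 × 7.9 = 1.738 pp.
The labor force: 0.34 × 4.3 = 1.462 pp.
Output growth = 0.6 + 3.288 = 3.888%.

3.888%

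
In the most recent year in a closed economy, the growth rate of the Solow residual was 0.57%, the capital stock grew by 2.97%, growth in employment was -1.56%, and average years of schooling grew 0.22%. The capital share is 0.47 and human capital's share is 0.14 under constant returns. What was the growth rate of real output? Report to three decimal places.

Labor's share = 1 − 0.47 − 0.14 = 0.39.
The capital stock: 0.47 × 2.97 = 1.3959 pp.
Average years of schooling: 0.14 × 0.22 = 0.0308 pp.
Employment: 0.39 × (-1.56) = -0.6084 pp.
Output growth = 0.57 + 0.8183 = 1.3883%.

1.388%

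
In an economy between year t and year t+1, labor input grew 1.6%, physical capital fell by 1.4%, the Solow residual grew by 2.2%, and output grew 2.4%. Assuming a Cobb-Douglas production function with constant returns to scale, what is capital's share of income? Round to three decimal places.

gY = gA + α·gK + (1−α)·gL, so gY − gA − gL = α(gK − gL).
2.4 − 2.2 − 1.6 = α × (-1.4 − 1.6).
-1.4 = -3 α, so α = 0.46667.

α = 0.467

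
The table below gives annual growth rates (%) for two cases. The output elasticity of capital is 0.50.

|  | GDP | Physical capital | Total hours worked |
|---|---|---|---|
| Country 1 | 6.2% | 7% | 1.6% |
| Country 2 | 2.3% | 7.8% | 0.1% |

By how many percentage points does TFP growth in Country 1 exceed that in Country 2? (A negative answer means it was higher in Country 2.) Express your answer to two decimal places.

Labor's share = 1 − 0.5 = 0.5.
Country 1: TFP = 6.2 − 3.5 − 0.8 = 1.9%.
Country 2: TFP = 2.3 − 3.9 − 0.05 = -1.65%.
Difference = 1.9 − (-1.65) = 3.55 pp.

3.55 percentage points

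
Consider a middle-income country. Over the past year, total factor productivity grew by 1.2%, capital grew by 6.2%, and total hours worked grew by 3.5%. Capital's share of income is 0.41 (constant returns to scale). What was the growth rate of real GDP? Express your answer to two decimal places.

Labor's share = 1 − 0.41 = 0.59.
Capital: 0.41 × 6.2 = 2.542 pp.
Total hours worked: 0.59 × 3.5 = 2.065 pp.
Output growth = 1.2 + 4.607 = 5.807%.

Real GDP grew 5.81%.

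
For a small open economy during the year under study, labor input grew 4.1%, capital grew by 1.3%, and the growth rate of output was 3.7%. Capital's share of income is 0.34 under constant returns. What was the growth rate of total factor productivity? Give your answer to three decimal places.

0.552%

Labor's share = 1 − 0.34 = 0.66.
Capital: 0.34 × 1.3 = 0.442 pp.
Labor input: 0.66 × 4.1 = 2.706 pp.
TFP growth = 3.7 − 3.148 = 0.552%.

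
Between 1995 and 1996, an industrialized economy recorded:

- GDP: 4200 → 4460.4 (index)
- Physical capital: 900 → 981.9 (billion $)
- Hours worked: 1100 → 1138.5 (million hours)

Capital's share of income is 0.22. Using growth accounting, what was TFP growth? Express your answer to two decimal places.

GDP growth = (4460.4 − 4200) / 4200 = 6.2%.
Physical capital growth = (981.9 − 900) / 900 = 9.1%.
Hours worked growth = (1138.5 − 1100) / 1100 = 3.5%.
Labor's share = 1 − 0.22 = 0.78.
Physical capital: 0.22 × 9.1 = 2.002 pp.
Hours worked: 0.78 × 3.5 = 2.73 pp.
TFP growth = 6.2 − 4.732 = 1.468%.

TFP growth was 1.47%.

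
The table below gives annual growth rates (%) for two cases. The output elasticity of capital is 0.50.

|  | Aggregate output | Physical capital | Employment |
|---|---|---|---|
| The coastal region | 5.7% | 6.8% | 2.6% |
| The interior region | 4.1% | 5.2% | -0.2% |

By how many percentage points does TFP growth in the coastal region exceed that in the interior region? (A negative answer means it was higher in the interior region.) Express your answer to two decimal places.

-0.60 percentage points

Labor's share = 1 − 0.5 = 0.5.
The coastal region: TFP = 5.7 − 3.4 − 1.3 = 1%.
The interior region: TFP = 4.1 − 2.6 + 0.1 = 1.6%.
Difference = 1 − (1.6) = -0.6 pp.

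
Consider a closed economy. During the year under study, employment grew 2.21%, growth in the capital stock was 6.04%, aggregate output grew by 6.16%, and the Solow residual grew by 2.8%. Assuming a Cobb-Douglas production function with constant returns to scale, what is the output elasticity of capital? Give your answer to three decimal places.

0.300

gY = gA + α·gK + (1−α)·gL, so gY − gA − gL = α(gK − gL).
6.16 − 2.8 − 2.21 = α × (6.04 − 2.21).
1.15 = 3.83 α, so α = 0.30026.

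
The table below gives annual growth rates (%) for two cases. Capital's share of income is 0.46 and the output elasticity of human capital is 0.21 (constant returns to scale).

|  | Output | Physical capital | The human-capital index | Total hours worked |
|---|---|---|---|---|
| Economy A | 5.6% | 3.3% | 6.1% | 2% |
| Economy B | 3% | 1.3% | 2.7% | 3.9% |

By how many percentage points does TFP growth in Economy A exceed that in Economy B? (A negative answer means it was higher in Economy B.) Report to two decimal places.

Labor's share = 1 − 0.46 − 0.21 = 0.33.
Economy A: TFP = 5.6 − 1.518 − 1.281 − 0.66 = 2.141%.
Economy B: TFP = 3 − 0.598 − 0.567 − 1.287 = 0.548%.
Difference = 2.141 − (0.548) = 1.593 pp.

1.59 percentage points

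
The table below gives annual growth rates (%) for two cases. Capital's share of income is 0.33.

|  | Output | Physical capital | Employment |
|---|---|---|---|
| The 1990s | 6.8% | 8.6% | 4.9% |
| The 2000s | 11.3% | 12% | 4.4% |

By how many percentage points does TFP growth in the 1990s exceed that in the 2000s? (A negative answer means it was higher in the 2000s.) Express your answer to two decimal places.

-3.71 percentage points

Labor's share = 1 − 0.33 = 0.67.
The 1990s: TFP = 6.8 − 2.838 − 3.283 = 0.679%.
The 2000s: TFP = 11.3 − 3.96 − 2.948 = 4.392%.
Difference = 0.679 − (4.392) = -3.713 pp.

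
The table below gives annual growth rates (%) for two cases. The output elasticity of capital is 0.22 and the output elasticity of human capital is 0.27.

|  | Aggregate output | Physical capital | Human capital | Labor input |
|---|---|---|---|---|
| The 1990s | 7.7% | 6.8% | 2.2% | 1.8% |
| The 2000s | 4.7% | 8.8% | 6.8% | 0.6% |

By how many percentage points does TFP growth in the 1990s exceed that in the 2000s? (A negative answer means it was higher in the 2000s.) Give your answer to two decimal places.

4.07 percentage points

Labor's share = 1 − 0.22 − 0.27 = 0.51.
The 1990s: TFP = 7.7 − 1.496 − 0.594 − 0.918 = 4.692%.
The 2000s: TFP = 4.7 − 1.936 − 1.836 − 0.306 = 0.622%.
Difference = 4.692 − (0.622) = 4.07 pp.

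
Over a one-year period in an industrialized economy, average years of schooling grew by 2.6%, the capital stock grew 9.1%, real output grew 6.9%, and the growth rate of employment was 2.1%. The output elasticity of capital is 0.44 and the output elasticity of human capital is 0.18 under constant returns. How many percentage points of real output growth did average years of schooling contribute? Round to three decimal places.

Contribution = share × growth = 0.18 × 2.6 = 0.468 pp.

0.468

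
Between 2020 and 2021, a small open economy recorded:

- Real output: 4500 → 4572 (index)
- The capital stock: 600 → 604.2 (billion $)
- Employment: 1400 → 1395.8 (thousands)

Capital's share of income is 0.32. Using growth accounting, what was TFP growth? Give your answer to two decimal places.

Real output growth = (4572 − 4500) / 4500 = 1.6%.
The capital stock growth = (604.2 − 600) / 600 = 0.7%.
Employment growth = (1395.8 − 1400) / 1400 = -0.3%.
Labor's share = 1 − 0.32 = 0.68.
The capital stock: 0.32 × 0.7 = 0.224 pp.
Employment: 0.68 × (-0.3) = -0.204 pp.
TFP growth = 1.6 − 0.02 = 1.58%.

1.58%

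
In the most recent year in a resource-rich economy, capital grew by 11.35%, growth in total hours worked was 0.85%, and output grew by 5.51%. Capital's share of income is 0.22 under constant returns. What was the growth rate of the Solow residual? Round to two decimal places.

Labor's share = 1 − 0.22 = 0.78.
Capital: 0.22 × 11.35 = 2.497 pp.
Total hours worked: 0.78 × 0.85 = 0.663 pp.
TFP growth = 5.51 − 3.16 = 2.35%.

2.35%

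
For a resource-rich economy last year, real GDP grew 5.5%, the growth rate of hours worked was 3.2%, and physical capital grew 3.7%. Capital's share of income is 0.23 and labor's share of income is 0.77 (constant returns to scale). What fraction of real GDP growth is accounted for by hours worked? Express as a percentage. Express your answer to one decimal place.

Labor's share = 1 − 0.23 = 0.77.
Hours worked contributed 0.77 × 3.2 = 2.464 pp.
Share of growth = 2.464 / 5.5 × 100 = 44.8%.

Hours worked accounted for 44.8% of growth.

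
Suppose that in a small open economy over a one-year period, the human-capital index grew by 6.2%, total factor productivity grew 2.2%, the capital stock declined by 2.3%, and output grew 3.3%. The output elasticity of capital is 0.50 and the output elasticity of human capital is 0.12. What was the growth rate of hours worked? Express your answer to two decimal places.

3.96%

Labor's share = 1 − 0.5 − 0.12 = 0.38.
gY = gA + 0.5×(-2.3) + 0.12×6.2 + 0.38×g.
0.38×g = 3.3 − 2.2 + 0.406 = 1.506.
g = 1.506 / 0.38 = 3.9632%.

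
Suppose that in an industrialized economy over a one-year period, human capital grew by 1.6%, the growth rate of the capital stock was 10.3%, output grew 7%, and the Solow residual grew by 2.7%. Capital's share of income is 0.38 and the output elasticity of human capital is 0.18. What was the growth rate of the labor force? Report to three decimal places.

The labor force growth was 0.223%.

Labor's share = 1 − 0.38 − 0.18 = 0.44.
gY = gA + 0.38×10.3 + 0.18×1.6 + 0.44×g.
0.44×g = 7 − 2.7 − 4.202 = 0.098.
g = 0.098 / 0.44 = 0.22273%.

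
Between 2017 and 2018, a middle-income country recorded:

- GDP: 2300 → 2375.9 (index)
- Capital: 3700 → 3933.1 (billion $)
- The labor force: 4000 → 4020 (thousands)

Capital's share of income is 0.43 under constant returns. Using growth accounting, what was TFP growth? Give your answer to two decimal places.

GDP growth = (2375.9 − 2300) / 2300 = 3.3%.
Capital growth = (3933.1 − 3700) / 3700 = 6.3%.
The labor force growth = (4020 − 4000) / 4000 = 0.5%.
Labor's share = 1 − 0.43 = 0.57.
Capital: 0.43 × 6.3 = 2.709 pp.
The labor force: 0.57 × 0.5 = 0.285 pp.
TFP growth = 3.3 − 2.994 = 0.306%.

TFP grew 0.31%.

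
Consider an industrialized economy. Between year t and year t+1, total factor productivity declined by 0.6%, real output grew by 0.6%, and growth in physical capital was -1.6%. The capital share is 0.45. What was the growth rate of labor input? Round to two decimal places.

3.49%

Labor's share = 1 − 0.45 = 0.55.
gY = gA + 0.45×(-1.6) + 0.55×g.
0.55×g = 0.6 + 0.6 + 0.72 = 1.92.
g = 1.92 / 0.55 = 3.4909%.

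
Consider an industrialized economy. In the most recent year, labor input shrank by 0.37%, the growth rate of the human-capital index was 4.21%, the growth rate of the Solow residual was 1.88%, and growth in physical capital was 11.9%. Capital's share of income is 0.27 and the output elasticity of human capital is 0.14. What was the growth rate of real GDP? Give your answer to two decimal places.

Real GDP grew 5.46%.

Labor's share = 1 − 0.27 − 0.14 = 0.59.
Physical capital: 0.27 × 11.9 = 3.213 pp.
The human-capital index: 0.14 × 4.21 = 0.5894 pp.
Labor input: 0.59 × (-0.37) = -0.2183 pp.
Output growth = 1.88 + 3.5841 = 5.4641%.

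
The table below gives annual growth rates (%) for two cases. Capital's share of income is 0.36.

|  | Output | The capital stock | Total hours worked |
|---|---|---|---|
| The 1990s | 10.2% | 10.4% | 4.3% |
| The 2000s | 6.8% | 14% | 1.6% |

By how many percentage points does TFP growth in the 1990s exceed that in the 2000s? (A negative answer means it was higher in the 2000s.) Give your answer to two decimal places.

2.97 percentage points

Labor's share = 1 − 0.36 = 0.64.
The 1990s: TFP = 10.2 − 3.744 − 2.752 = 3.704%.
The 2000s: TFP = 6.8 − 5.04 − 1.024 = 0.736%.
Difference = 3.704 − (0.736) = 2.968 pp.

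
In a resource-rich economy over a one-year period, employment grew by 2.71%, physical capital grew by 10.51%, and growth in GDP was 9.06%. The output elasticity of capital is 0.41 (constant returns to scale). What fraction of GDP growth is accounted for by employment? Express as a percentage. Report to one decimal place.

Labor's share = 1 − 0.41 = 0.59.
Employment contributed 0.59 × 2.71 = 1.5989 pp.
Share of growth = 1.5989 / 9.06 × 100 = 17.648%.

17.6%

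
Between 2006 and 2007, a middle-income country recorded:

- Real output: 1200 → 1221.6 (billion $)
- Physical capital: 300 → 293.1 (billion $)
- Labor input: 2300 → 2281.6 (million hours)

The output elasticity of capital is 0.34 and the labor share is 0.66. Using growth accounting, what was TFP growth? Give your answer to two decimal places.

Real output growth = (1221.6 − 1200) / 1200 = 1.8%.
Physical capital growth = (293.1 − 300) / 300 = -2.3%.
Labor input growth = (2281.6 − 2300) / 2300 = -0.8%.
Labor's share = 1 − 0.34 = 0.66.
Physical capital: 0.34 × (-2.3) = -0.782 pp.
Labor input: 0.66 × (-0.8) = -0.528 pp.
TFP growth = 1.8 + 1.31 = 3.11%.

TFP growth was 3.11%.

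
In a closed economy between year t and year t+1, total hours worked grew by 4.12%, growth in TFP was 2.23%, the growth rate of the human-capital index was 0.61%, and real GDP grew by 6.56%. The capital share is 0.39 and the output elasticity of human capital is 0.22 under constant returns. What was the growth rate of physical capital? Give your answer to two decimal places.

Physical capital growth was 6.64%.

Labor's share = 1 − 0.39 − 0.22 = 0.39.
gY = gA + 0.22×0.61 + 0.39×4.12 + 0.39×g.
0.39×g = 6.56 − 2.23 − 1.741 = 2.589.
g = 2.589 / 0.39 = 6.6385%.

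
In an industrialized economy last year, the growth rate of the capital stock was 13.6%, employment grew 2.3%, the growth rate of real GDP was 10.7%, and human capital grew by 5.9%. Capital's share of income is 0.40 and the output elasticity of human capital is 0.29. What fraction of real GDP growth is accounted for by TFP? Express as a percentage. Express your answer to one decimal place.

26.5%

Labor's share = 1 − 0.4 − 0.29 = 0.31.
The capital stock: 0.4 × 13.6 = 5.44 pp.
Human capital: 0.29 × 5.9 = 1.711 pp.
Employment: 0.31 × 2.3 = 0.713 pp.
TFP growth = 10.7 − 7.864 = 2.836%.
TFP share of growth = 2.836 / 10.7 × 100 = 26.505%.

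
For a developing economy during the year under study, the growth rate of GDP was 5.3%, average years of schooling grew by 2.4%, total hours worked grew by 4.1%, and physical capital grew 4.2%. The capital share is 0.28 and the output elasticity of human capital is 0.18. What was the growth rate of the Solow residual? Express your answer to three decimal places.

Labor's share = 1 − 0.28 − 0.18 = 0.54.
Physical capital: 0.28 × 4.2 = 1.176 pp.
Average years of schooling: 0.18 × 2.4 = 0.432 pp.
Total hours worked: 0.54 × 4.1 = 2.214 pp.
TFP growth = 5.3 − 3.822 = 1.478%.

1.478%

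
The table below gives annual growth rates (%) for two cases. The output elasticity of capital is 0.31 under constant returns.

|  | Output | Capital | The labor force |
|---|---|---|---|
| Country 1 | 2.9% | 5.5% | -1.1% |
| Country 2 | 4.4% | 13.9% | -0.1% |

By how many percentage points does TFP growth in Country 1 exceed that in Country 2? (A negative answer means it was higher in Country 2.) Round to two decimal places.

1.79 percentage points

Labor's share = 1 − 0.31 = 0.69.
Country 1: TFP = 2.9 − 1.705 + 0.759 = 1.954%.
Country 2: TFP = 4.4 − 4.309 + 0.069 = 0.16%.
Difference = 1.954 − (0.16) = 1.794 pp.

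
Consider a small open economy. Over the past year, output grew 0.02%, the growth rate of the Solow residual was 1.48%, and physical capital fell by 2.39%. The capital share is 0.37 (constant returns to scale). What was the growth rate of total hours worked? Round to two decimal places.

Labor's share = 1 − 0.37 = 0.63.
gY = gA + 0.37×(-2.39) + 0.63×g.
0.63×g = 0.02 − 1.48 + 0.8843 = -0.5757.
g = -0.5757 / 0.63 = -0.9138%.

-0.91%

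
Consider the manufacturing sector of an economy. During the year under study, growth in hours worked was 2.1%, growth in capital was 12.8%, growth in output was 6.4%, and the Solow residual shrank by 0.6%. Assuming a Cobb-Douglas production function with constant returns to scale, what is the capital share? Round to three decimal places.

0.458

gY = gA + α·gK + (1−α)·gL, so gY − gA − gL = α(gK − gL).
6.4 + 0.6 − 2.1 = α × (12.8 − 2.1).
4.9 = 10.7 α, so α = 0.45794.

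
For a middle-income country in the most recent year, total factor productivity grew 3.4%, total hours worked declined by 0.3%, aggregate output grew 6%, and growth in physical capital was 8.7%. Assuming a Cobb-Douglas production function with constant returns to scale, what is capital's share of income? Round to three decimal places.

gY = gA + α·gK + (1−α)·gL, so gY − gA − gL = α(gK − gL).
6 − 3.4 + 0.3 = α × (8.7 − (-0.3)).
2.9 = 9 α, so α = 0.32222.

α = 0.322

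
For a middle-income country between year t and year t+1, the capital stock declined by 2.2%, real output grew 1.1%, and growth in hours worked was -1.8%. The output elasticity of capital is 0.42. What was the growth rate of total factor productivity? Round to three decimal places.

3.068%

Labor's share = 1 − 0.42 = 0.58.
The capital stock: 0.42 × (-2.2) = -0.924 pp.
Hours worked: 0.58 × (-1.8) = -1.044 pp.
TFP growth = 1.1 + 1.968 = 3.068%.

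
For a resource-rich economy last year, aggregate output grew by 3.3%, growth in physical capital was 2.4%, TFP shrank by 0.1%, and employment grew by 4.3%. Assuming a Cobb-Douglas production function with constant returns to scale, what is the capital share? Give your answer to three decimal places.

gY = gA + α·gK + (1−α)·gL, so gY − gA − gL = α(gK − gL).
3.3 + 0.1 − 4.3 = α × (2.4 − 4.3).
-0.9 = -1.9 α, so α = 0.47368.

0.474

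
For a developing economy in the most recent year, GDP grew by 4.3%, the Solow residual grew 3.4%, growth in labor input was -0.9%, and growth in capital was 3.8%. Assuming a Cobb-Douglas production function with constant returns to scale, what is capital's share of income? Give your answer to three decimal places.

gY = gA + α·gK + (1−α)·gL, so gY − gA − gL = α(gK − gL).
4.3 − 3.4 + 0.9 = α × (3.8 − (-0.9)).
1.8 = 4.7 α, so α = 0.38298.

0.383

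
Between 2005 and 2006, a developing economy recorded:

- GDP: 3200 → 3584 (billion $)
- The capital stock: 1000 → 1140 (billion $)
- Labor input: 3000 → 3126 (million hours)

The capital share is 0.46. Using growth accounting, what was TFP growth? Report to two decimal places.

3.29%

GDP growth = (3584 − 3200) / 3200 = 12%.
The capital stock growth = (1140 − 1000) / 1000 = 14%.
Labor input growth = (3126 − 3000) / 3000 = 4.2%.
Labor's share = 1 − 0.46 = 0.54.
The capital stock: 0.46 × 14 = 6.44 pp.
Labor input: 0.54 × 4.2 = 2.268 pp.
TFP growth = 12 − 8.708 = 3.292%.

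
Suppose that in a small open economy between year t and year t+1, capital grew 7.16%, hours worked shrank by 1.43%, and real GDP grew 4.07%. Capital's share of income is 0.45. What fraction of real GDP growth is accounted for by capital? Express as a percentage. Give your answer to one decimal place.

Capital contributed 0.45 × 7.16 = 3.222 pp.
Share of growth = 3.222 / 4.07 × 100 = 79.165%.

79.2%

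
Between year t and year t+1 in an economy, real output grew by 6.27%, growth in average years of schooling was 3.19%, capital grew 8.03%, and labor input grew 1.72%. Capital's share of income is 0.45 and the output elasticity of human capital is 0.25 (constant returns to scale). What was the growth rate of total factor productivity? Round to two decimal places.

Labor's share = 1 − 0.45 − 0.25 = 0.3.
Capital: 0.45 × 8.03 = 3.6135 pp.
Average years of schooling: 0.25 × 3.19 = 0.7975 pp.
Labor input: 0.3 × 1.72 = 0.516 pp.
TFP growth = 6.27 − 4.927 = 1.343%.

Total factor productivity growth was 1.34%.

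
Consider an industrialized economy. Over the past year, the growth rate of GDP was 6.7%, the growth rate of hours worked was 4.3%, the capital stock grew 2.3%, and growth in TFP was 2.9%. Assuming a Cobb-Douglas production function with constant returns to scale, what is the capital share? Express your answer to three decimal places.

0.250

gY = gA + α·gK + (1−α)·gL, so gY − gA − gL = α(gK − gL).
6.7 − 2.9 − 4.3 = α × (2.3 − 4.3).
-0.5 = -2 α, so α = 0.25.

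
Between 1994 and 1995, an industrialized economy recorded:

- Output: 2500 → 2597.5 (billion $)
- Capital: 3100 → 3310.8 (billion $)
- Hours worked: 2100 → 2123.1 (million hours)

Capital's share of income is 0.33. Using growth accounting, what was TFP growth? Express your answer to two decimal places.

Output growth = (2597.5 − 2500) / 2500 = 3.9%.
Capital growth = (3310.8 − 3100) / 3100 = 6.8%.
Hours worked growth = (2123.1 − 2100) / 2100 = 1.1%.
Labor's share = 1 − 0.33 = 0.67.
Capital: 0.33 × 6.8 = 2.244 pp.
Hours worked: 0.67 × 1.1 = 0.737 pp.
TFP growth = 3.9 − 2.981 = 0.919%.

TFP growth was 0.92%.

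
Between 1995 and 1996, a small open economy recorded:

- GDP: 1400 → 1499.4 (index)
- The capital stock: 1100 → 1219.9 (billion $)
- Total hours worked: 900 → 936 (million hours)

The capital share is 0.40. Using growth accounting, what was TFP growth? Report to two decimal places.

TFP grew 0.34%.

GDP growth = (1499.4 − 1400) / 1400 = 7.1%.
The capital stock growth = (1219.9 − 1100) / 1100 = 10.9%.
Total hours worked growth = (936 − 900) / 900 = 4%.
Labor's share = 1 − 0.4 = 0.6.
The capital stock: 0.4 × 10.9 = 4.36 pp.
Total hours worked: 0.6 × 4 = 2.4 pp.
TFP growth = 7.1 − 6.76 = 0.34%.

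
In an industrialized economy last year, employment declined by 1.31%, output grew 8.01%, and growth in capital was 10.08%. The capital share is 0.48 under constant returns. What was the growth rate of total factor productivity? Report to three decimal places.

Total factor productivity grew 3.853%.

Labor's share = 1 − 0.48 = 0.52.
Capital: 0.48 × 10.08 = 4.8384 pp.
Employment: 0.52 × (-1.31) = -0.6812 pp.
TFP growth = 8.01 − 4.1572 = 3.8528%.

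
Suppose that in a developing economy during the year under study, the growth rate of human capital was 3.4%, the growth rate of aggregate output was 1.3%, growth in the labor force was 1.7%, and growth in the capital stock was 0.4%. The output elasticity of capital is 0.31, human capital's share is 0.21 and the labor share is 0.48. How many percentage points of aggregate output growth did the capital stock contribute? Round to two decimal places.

0.12 pp

Contribution = share × growth = 0.31 × 0.4 = 0.124 pp.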